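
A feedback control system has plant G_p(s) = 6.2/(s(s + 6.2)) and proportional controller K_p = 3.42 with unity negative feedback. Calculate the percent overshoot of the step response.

5.73%

From 1 + K_pG_p(s) = 0: s² + 6.2s + 21.2 = 0 ⇒ ω_n = 4.605, ζ = 0.6732.
%OS = 100·exp(−πζ/√(1−ζ²)) = 100·exp(−π·0.6732/√0.5468) = 5.73%.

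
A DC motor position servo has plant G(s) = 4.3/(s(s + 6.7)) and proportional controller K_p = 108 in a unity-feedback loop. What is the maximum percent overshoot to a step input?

61%

From 1 + K_pG(s) = 0: s² + 6.7s + 464.4 = 0 ⇒ ω_n = 21.55, ζ = 0.1555.
%OS = 100·exp(−πζ/√(1−ζ²)) = 100·exp(−π·0.1555/√0.9758) = 61%.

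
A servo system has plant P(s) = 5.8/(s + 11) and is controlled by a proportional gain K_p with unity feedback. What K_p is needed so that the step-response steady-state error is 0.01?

Steady-state error for a unit step on this type-0 loop is 1/(1 + K_p·P(0)).
P(0) = 0.5273. Require 1/(1 + K_p·0.5273) = 0.01, so 1 + 0.5273·K_p = 100.
K_p = (100 − 1)/0.5273 = 188.

K_p = 188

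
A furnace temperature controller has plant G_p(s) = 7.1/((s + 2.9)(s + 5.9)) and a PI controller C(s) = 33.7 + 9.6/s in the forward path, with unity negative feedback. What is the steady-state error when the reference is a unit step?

0

The open loop C(s)G_p(s) has a pole at the origin (type 1), so the static position error constant is infinite and e_ss = 1/(1+∞) = 0.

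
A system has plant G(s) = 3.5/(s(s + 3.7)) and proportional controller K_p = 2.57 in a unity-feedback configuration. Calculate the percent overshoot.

8.53%

The closed-loop denominator s² + 3.7s + 8.995 gives ω_n = √8.995 = 2.999 and ζ = 3.7/(2ω_n) = 0.6168.
%OS = 100·exp(−πζ/√(1−ζ²)) = 100·exp(−π·0.6168/√0.6195) = 8.53%.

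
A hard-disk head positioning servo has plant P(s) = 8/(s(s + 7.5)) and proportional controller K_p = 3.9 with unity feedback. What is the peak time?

Closed-loop characteristic equation: s² + 7.5s + 31.2 = 0, so ω_n = 5.586 rad/s and ζ = 7.5/(2·5.586) = 0.6714.
Damped frequency ω_d = ω_n√(1−ζ²) = 4.14 rad/s, so peak time T_p = π/ω_d = 0.759 s.

T_p = 0.759 s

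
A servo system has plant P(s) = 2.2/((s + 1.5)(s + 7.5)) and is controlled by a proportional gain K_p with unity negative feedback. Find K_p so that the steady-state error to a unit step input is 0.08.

K_p = 58.8

The loop is type 0, so e_ss(step) = 1/(1 + K_pos) with K_pos = K_p·P(0).
P(0) = 0.1956. Require 1/(1 + K_p·0.1956) = 0.08, so 1 + 0.1956·K_p = 12.5.
K_p = (12.5 − 1)/0.1956 = 58.8.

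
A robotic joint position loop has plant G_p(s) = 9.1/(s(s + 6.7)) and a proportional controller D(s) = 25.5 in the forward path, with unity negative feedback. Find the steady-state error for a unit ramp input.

0.0289

The loop has one pole at the origin (type 1). Velocity error constant K_v = lim_{s→0} s·D(s)G_p(s) = 25.5·9.1/6.7 = 34.63.
Steady-state error to a unit ramp: e_ss = 1/K_v = 0.0289.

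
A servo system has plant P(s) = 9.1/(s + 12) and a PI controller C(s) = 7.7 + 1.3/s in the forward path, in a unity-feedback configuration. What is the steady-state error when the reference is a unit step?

The open loop C(s)P(s) has a pole at the origin (type 1), so the static position error constant is infinite and e_ss = 1/(1+∞) = 0.

0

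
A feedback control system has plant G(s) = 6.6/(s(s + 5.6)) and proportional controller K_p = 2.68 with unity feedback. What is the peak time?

Closed-loop characteristic equation: s² + 5.6s + 17.69 = 0, so ω_n = 4.206 rad/s and ζ = 5.6/(2·4.206) = 0.6658.
Damped frequency ω_d = ω_n√(1−ζ²) = 3.138 rad/s, so peak time T_p = π/ω_d = 1 s.

T_p = 1 s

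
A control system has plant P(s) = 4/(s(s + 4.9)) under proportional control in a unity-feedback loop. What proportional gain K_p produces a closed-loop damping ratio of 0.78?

K_p = 2.47

Closed-loop characteristic equation: s² + 4.9s + K_p·4 = 0.
So ω_n = √(4K_p) and 2ζω_n = 4.9, giving ζ = 4.9/(2√(4K_p)).
Setting ζ = 0.78: √(4K_p) = 4.9/(2·0.78) = 3.141, so K_p = 9.866/4 = 2.47.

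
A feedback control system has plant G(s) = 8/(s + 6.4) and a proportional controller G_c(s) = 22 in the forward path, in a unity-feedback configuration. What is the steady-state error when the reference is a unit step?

The loop is type 0. Static position error constant K_pos = G_c(0)·G(0) = 22·1.25 = 27.5.
Steady-state error to a unit step: e_ss = 1/(1+K_pos) = 1/28.5 = 0.0351.

0.0351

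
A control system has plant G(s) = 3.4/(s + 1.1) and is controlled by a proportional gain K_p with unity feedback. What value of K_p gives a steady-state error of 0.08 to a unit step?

K_p = 3.72

For a type-0 loop with proportional control, e_ss = 1/(1 + K_p·G(0)).
G(0) = 3.091. Require 1/(1 + K_p·3.091) = 0.08, so 1 + 3.091·K_p = 12.5.
K_p = (12.5 − 1)/3.091 = 3.72.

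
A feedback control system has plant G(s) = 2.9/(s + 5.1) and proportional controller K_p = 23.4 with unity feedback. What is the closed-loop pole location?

Closed-loop transfer function: T(s) = K_p·G(s)/(1 + K_p·G(s)) = 67.86/(s + 5.1 + 67.86) = 67.86/(s + 72.96).
The closed-loop pole is at s = −72.96.

s = -72.96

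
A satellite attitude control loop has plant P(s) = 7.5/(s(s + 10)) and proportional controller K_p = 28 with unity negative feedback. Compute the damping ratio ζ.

ζ = 0.345

With unity feedback the closed-loop characteristic equation is s² + 10s + 28·7.5 = s² + 10s + 210 = 0.
Matching s² + 2ζω_n s + ω_n²: ω_n = √210 = 14.49 rad/s and 2ζω_n = 10, so ζ = 10/(2·14.49) = 0.345.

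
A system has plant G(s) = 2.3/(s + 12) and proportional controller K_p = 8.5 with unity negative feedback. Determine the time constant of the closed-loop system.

τ = 0.0317 s

Closed-loop transfer function: T(s) = K_p·G(s)/(1 + K_p·G(s)) = 19.55/(s + 12 + 19.55) = 19.55/(s + 31.55).
Time constant τ = 1/31.55 = 0.0317 s.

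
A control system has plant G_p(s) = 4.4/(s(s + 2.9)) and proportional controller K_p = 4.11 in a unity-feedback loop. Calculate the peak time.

The closed-loop denominator s² + 2.9s + 18.08 gives ω_n = √18.08 = 4.253 and ζ = 2.9/(2ω_n) = 0.341.
Damped frequency ω_d = ω_n√(1−ζ²) = 3.998 rad/s, so peak time T_p = π/ω_d = 0.786 s.

T_p = 0.786 s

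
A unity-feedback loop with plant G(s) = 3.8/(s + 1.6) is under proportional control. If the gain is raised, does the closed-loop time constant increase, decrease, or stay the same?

Closed-loop pole is at s = −(1.6+K_p·3.8); larger K_p moves it further left, so τ = 1/(1.6+K_p·3.8) decreases.

decrease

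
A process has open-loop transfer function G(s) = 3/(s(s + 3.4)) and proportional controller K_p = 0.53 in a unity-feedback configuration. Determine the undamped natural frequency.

ω_n = 1.26 rad/s

1 + K_p·G(s) = 0 gives s² + 3.4s + 1.59 = 0.
So ω_n² = 1.59 ⇒ ω_n = 1.261 rad/s, and ζ = 3.4/(2ω_n) = 1.35.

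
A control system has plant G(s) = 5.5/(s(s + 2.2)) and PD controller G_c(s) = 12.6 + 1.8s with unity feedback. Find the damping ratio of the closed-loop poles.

ζ = 0.727

Forward path: (12.6 + 1.8s)·5.5/(s(s+2.2)). The closed-loop characteristic equation is s² + (2.2 + 5.5·1.8)s + 5.5·12.6 = 0.
That is s² + 12.1s + 69.3 = 0, so ω_n = 8.325 rad/s and ζ = 12.1/(2·8.325) = 0.7268.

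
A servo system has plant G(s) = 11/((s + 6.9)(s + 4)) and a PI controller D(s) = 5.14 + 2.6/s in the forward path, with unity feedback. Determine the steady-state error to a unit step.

The open loop D(s)G(s) has a pole at the origin (type 1), so the static position error constant is infinite and e_ss = 1/(1+∞) = 0.

0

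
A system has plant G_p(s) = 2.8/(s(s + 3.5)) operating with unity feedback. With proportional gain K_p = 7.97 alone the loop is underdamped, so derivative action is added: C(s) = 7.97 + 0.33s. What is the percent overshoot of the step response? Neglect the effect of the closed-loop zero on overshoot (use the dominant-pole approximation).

18.9%

Forward path: (7.97 + 0.33s)·2.8/(s(s+3.5)). The closed-loop characteristic equation is s² + (3.5 + 2.8·0.33)s + 2.8·7.97 = 0.
That is s² + 4.424s + 22.32 = 0, so ω_n = 4.724 rad/s and ζ = 4.424/(2·4.724) = 0.4682.
%OS = 100·exp(−πζ/√(1−ζ²)) = 18.9%.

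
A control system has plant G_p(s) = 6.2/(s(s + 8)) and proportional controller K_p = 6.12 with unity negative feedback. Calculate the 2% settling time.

T_s ≈ 1 s

Closed-loop characteristic equation: s² + 8s + 37.94 = 0, so ω_n = 6.16 rad/s and ζ = 8/(2·6.16) = 0.6494.
2% settling time T_s ≈ 4/(ζω_n) = 4/4 = 1 s.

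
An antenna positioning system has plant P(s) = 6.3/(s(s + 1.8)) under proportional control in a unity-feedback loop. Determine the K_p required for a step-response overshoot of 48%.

K_p = 2.48

From %OS = 100·exp(−πζ/√(1−ζ²)) = 48%, ζ = −ln(0.48)/√(π²+ln²(0.48)) = 0.2275.
Characteristic equation s² + 1.8s + 6.3K_p = 0 gives ζ = 1.8/(2√(6.3K_p)).
Setting ζ = 0.2275: √(6.3K_p) = 1.8/(2·0.2275) = 3.956, so K_p = 15.65/6.3 = 2.48.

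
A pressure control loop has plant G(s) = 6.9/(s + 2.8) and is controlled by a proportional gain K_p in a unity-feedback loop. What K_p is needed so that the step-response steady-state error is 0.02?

Steady-state error for a unit step on this type-0 loop is 1/(1 + K_p·G(0)).
G(0) = 2.464. Require 1/(1 + K_p·2.464) = 0.02, so 1 + 2.464·K_p = 50.
K_p = (50 − 1)/2.464 = 19.9.

K_p = 19.9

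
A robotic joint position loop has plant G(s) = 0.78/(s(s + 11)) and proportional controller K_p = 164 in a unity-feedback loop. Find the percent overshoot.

17.4%

Closed-loop characteristic equation: s² + 11s + 127.9 = 0, so ω_n = 11.31 rad/s and ζ = 11/(2·11.31) = 0.4863.
%OS = 100·exp(−πζ/√(1−ζ²)) = 100·exp(−π·0.4863/√0.7635) = 17.4%.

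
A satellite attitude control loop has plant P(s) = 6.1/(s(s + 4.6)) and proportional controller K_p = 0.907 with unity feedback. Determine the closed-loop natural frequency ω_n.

ω_n = 2.35 rad/s

With unity feedback the closed-loop characteristic equation is s² + 4.6s + 0.907·6.1 = s² + 4.6s + 5.533 = 0.
Matching s² + 2ζω_n s + ω_n²: ω_n = √5.533 = 2.352 rad/s and 2ζω_n = 4.6, so ζ = 4.6/(2·2.352) = 0.978.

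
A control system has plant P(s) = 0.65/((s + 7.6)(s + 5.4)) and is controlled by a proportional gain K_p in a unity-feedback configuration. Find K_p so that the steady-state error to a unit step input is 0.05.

K_p = 1200

For a type-0 loop with proportional control, e_ss = 1/(1 + K_p·P(0)).
P(0) = 0.01584. Require 1/(1 + K_p·0.01584) = 0.05, so 1 + 0.01584·K_p = 20.
K_p = (20 − 1)/0.01584 = 1200.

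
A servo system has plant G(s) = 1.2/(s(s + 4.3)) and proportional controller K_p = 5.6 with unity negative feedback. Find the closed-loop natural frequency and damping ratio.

ω_n = 2.59 rad/s, ζ = 0.829

1 + K_p·G(s) = 0 gives s² + 4.3s + 6.72 = 0.
So ω_n² = 6.72 ⇒ ω_n = 2.592 rad/s, and ζ = 4.3/(2ω_n) = 0.829.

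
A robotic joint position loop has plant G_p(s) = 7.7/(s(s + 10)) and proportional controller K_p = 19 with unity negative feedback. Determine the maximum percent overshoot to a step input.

24%

From 1 + K_pG_p(s) = 0: s² + 10s + 146.3 = 0 ⇒ ω_n = 12.1, ζ = 0.4134.
%OS = 100·exp(−πζ/√(1−ζ²)) = 100·exp(−π·0.4134/√0.8291) = 24%.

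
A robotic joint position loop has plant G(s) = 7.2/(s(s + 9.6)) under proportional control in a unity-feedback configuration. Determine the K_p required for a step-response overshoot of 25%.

K_p = 19.6

From %OS = 100·exp(−πζ/√(1−ζ²)) = 25%, ζ = −ln(0.25)/√(π²+ln²(0.25)) = 0.4037.
Characteristic equation s² + 9.6s + 7.2K_p = 0 gives ζ = 9.6/(2√(7.2K_p)).
Setting ζ = 0.4037: √(7.2K_p) = 9.6/(2·0.4037) = 11.89, so K_p = 141.4/7.2 = 19.6.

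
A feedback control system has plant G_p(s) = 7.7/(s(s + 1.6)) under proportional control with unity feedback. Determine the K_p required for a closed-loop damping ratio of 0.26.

Closed-loop characteristic equation: s² + 1.6s + K_p·7.7 = 0.
So ω_n = √(7.7K_p) and 2ζω_n = 1.6, giving ζ = 1.6/(2√(7.7K_p)).
Setting ζ = 0.26: √(7.7K_p) = 1.6/(2·0.26) = 3.077, so K_p = 9.467/7.7 = 1.23.

K_p = 1.23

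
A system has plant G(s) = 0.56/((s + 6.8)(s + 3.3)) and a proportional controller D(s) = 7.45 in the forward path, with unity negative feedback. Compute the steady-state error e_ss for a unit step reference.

0.843

The loop is type 0. Static position error constant K_pos = D(0)·G(0) = 7.45·0.02496 = 0.1859.
Steady-state error to a unit step: e_ss = 1/(1+K_pos) = 1/1.186 = 0.843.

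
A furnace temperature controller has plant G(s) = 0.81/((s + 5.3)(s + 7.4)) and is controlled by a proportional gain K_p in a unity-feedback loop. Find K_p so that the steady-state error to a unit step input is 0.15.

Steady-state error for a unit step on this type-0 loop is 1/(1 + K_p·G(0)).
G(0) = 0.02065. Require 1/(1 + K_p·0.02065) = 0.15, so 1 + 0.02065·K_p = 6.667.
K_p = (6.667 − 1)/0.02065 = 274.

K_p = 274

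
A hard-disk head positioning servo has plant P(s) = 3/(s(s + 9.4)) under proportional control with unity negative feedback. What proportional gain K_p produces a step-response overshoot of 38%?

From %OS = 100·exp(−πζ/√(1−ζ²)) = 38%, ζ = −ln(0.38)/√(π²+ln²(0.38)) = 0.2943.
Characteristic equation s² + 9.4s + 3K_p = 0 gives ζ = 9.4/(2√(3K_p)).
Setting ζ = 0.2943: √(3K_p) = 9.4/(2·0.2943) = 15.97, so K_p = 255/3 = 85.

K_p = 85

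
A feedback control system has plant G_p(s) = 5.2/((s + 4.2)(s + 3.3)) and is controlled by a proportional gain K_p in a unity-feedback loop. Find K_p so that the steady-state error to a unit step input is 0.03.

K_p = 86.2

For a type-0 loop with proportional control, e_ss = 1/(1 + K_p·G_p(0)).
G_p(0) = 0.3752. Require 1/(1 + K_p·0.3752) = 0.03, so 1 + 0.3752·K_p = 33.33.
K_p = (33.33 − 1)/0.3752 = 86.2.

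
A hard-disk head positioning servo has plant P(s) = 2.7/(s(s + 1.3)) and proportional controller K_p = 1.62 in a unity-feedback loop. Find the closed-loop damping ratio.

ζ = 0.311

With unity feedback the closed-loop characteristic equation is s² + 1.3s + 1.62·2.7 = s² + 1.3s + 4.374 = 0.
Matching s² + 2ζω_n s + ω_n²: ω_n = √4.374 = 2.091 rad/s and 2ζω_n = 1.3, so ζ = 1.3/(2·2.091) = 0.311.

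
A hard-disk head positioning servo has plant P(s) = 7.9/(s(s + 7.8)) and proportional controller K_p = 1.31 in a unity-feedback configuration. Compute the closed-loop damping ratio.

With unity feedback the closed-loop characteristic equation is s² + 7.8s + 1.31·7.9 = s² + 7.8s + 10.35 = 0.
Matching s² + 2ζω_n s + ω_n²: ω_n = √10.35 = 3.217 rad/s and 2ζω_n = 7.8, so ζ = 7.8/(2·3.217) = 1.21.

ζ = 1.21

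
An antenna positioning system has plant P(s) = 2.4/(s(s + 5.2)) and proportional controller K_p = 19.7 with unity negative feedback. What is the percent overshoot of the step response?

27.7%

The closed-loop denominator s² + 5.2s + 47.28 gives ω_n = √47.28 = 6.876 and ζ = 5.2/(2ω_n) = 0.3781.
%OS = 100·exp(−πζ/√(1−ζ²)) = 100·exp(−π·0.3781/√0.857) = 27.7%.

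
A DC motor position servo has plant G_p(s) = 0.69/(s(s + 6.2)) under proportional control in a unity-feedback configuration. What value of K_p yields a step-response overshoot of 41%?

From %OS = 100·exp(−πζ/√(1−ζ²)) = 41%, ζ = −ln(0.41)/√(π²+ln²(0.41)) = 0.273.
Characteristic equation s² + 6.2s + 0.69K_p = 0 gives ζ = 6.2/(2√(0.69K_p)).
Setting ζ = 0.273: √(0.69K_p) = 6.2/(2·0.273) = 11.35, so K_p = 128.9/0.69 = 187.

K_p = 187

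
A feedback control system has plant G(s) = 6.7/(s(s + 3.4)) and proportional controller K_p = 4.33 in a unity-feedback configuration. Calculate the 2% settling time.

From 1 + K_pG(s) = 0: s² + 3.4s + 29.01 = 0 ⇒ ω_n = 5.386, ζ = 0.3156.
2% settling time T_s ≈ 4/(ζω_n) = 4/1.7 = 2.35 s.

T_s ≈ 2.35 s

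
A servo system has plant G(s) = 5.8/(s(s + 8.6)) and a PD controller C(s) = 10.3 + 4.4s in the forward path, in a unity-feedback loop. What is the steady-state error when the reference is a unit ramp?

0.144

The loop has one pole at the origin (type 1). Velocity error constant K_v = lim_{s→0} s·C(s)G(s) = 10.3·5.8/8.6 = 6.947.
Steady-state error to a unit ramp: e_ss = 1/K_v = 0.144.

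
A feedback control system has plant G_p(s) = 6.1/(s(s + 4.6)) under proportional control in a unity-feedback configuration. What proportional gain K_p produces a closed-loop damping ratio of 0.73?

Closed-loop characteristic equation: s² + 4.6s + K_p·6.1 = 0.
So ω_n = √(6.1K_p) and 2ζω_n = 4.6, giving ζ = 4.6/(2√(6.1K_p)).
Setting ζ = 0.73: √(6.1K_p) = 4.6/(2·0.73) = 3.151, so K_p = 9.927/6.1 = 1.63.

K_p = 1.63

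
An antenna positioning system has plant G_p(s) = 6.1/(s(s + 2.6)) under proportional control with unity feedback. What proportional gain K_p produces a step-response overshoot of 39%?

K_p = 3.36

From %OS = 100·exp(−πζ/√(1−ζ²)) = 39%, ζ = −ln(0.39)/√(π²+ln²(0.39)) = 0.2871.
Characteristic equation s² + 2.6s + 6.1K_p = 0 gives ζ = 2.6/(2√(6.1K_p)).
Setting ζ = 0.2871: √(6.1K_p) = 2.6/(2·0.2871) = 4.528, so K_p = 20.5/6.1 = 3.36.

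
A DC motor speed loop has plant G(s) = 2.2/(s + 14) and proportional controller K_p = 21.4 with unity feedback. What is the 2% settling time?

T_s ≈ 0.0655 s

Closed-loop transfer function: T(s) = K_p·G(s)/(1 + K_p·G(s)) = 47.08/(s + 14 + 47.08) = 47.08/(s + 61.08).
Time constant τ = 1/61.08 = 0.01637 s, so the 2% settling time is about 4τ = 0.0655 s.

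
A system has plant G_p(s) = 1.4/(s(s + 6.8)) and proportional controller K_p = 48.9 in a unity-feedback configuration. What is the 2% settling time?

Closed-loop characteristic equation: s² + 6.8s + 68.46 = 0, so ω_n = 8.274 rad/s and ζ = 6.8/(2·8.274) = 0.4109.
2% settling time T_s ≈ 4/(ζω_n) = 4/3.4 = 1.18 s.

T_s ≈ 1.18 s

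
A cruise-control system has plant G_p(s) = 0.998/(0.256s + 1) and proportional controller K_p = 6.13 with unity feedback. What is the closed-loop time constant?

Closed loop: T(s) = K_p·G_p/(1+K_p·G_p) = 6.118/(0.256s + 1 + 6.118), with pole at s = −(1 + 6.118)/0.256 = −27.8.
Closed-loop time constant τ = 1/27.8 = 0.036 s.

τ = 0.036 s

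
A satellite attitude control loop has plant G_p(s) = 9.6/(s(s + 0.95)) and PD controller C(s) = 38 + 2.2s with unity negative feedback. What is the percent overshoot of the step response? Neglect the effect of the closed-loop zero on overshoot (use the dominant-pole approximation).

Forward path: (38 + 2.2s)·9.6/(s(s+0.95)). The closed-loop characteristic equation is s² + (0.95 + 9.6·2.2)s + 9.6·38 = 0.
That is s² + 22.07s + 364.8 = 0, so ω_n = 19.1 rad/s and ζ = 22.07/(2·19.1) = 0.5778.
%OS = 100·exp(−πζ/√(1−ζ²)) = 10.8%.

10.8%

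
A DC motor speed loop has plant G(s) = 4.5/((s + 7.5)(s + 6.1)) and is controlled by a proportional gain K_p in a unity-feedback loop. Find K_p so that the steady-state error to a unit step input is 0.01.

K_p = 1010

The loop is type 0, so e_ss(step) = 1/(1 + K_pos) with K_pos = K_p·G(0).
G(0) = 0.09836. Require 1/(1 + K_p·0.09836) = 0.01, so 1 + 0.09836·K_p = 100.
K_p = (100 − 1)/0.09836 = 1010.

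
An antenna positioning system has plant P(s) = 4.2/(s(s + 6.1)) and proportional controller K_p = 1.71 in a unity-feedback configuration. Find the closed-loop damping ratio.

ζ = 1.14

1 + K_p·P(s) = 0 gives s² + 6.1s + 7.182 = 0.
So ω_n² = 7.182 ⇒ ω_n = 2.68 rad/s, and ζ = 6.1/(2ω_n) = 1.14.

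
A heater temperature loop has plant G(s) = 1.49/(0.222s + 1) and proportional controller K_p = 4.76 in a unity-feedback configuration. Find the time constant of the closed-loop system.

τ = 0.0274 s

Closed loop: T(s) = K_p·G/(1+K_p·G) = 7.092/(0.222s + 1 + 7.092), with pole at s = −(1 + 7.092)/0.222 = −36.45.
Closed-loop time constant τ = 1/36.45 = 0.0274 s.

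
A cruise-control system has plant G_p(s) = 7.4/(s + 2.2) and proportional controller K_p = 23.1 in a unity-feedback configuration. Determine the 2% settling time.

Closed-loop transfer function: T(s) = K_p·G_p(s)/(1 + K_p·G_p(s)) = 170.9/(s + 2.2 + 170.9) = 170.9/(s + 173.1).
Time constant τ = 1/173.1 = 0.005776 s, so the 2% settling time is about 4τ = 0.0231 s.

T_s ≈ 0.0231 s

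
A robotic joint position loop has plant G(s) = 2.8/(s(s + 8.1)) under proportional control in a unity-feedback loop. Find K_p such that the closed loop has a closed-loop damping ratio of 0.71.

K_p = 11.6

Closed-loop characteristic equation: s² + 8.1s + K_p·2.8 = 0.
So ω_n = √(2.8K_p) and 2ζω_n = 8.1, giving ζ = 8.1/(2√(2.8K_p)).
Setting ζ = 0.71: √(2.8K_p) = 8.1/(2·0.71) = 5.704, so K_p = 32.54/2.8 = 11.6.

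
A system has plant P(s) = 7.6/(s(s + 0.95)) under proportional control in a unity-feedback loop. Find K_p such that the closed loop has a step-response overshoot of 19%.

From %OS = 100·exp(−πζ/√(1−ζ²)) = 19%, ζ = −ln(0.19)/√(π²+ln²(0.19)) = 0.4673.
Characteristic equation s² + 0.95s + 7.6K_p = 0 gives ζ = 0.95/(2√(7.6K_p)).
Setting ζ = 0.4673: √(7.6K_p) = 0.95/(2·0.4673) = 1.016, so K_p = 1.033/7.6 = 0.136.

K_p = 0.136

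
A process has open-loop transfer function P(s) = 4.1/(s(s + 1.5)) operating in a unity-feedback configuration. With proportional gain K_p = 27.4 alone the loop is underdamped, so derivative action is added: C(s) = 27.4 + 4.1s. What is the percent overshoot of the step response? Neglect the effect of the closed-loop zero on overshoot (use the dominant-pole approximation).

Forward path: (27.4 + 4.1s)·4.1/(s(s+1.5)). The closed-loop characteristic equation is s² + (1.5 + 4.1·4.1)s + 4.1·27.4 = 0.
That is s² + 18.31s + 112.3 = 0, so ω_n = 10.6 rad/s and ζ = 18.31/(2·10.6) = 0.8638.
%OS = 100·exp(−πζ/√(1−ζ²)) = 0.458%.

0.458%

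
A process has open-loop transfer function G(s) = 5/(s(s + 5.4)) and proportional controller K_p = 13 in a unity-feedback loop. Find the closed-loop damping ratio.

ζ = 0.335

With unity feedback the closed-loop characteristic equation is s² + 5.4s + 13·5 = s² + 5.4s + 65 = 0.
So ω_n² = 65 ⇒ ω_n = 8.062 rad/s, and ζ = 5.4/(2ω_n) = 0.335.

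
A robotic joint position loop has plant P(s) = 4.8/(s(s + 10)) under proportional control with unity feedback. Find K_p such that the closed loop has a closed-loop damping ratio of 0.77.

Closed-loop characteristic equation: s² + 10s + K_p·4.8 = 0.
So ω_n = √(4.8K_p) and 2ζω_n = 10, giving ζ = 10/(2√(4.8K_p)).
Setting ζ = 0.77: √(4.8K_p) = 10/(2·0.77) = 6.494, so K_p = 42.17/4.8 = 8.78.

K_p = 8.78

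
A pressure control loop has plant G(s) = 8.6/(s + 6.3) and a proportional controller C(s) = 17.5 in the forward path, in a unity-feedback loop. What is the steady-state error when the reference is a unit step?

The loop is type 0. Static position error constant K_pos = C(0)·G(0) = 17.5·1.365 = 23.89.
Steady-state error to a unit step: e_ss = 1/(1+K_pos) = 1/24.89 = 0.0402.

0.0402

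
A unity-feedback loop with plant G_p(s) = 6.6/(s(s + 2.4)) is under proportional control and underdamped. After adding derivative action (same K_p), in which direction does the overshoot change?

decrease

The derivative term adds K·K_d to the s-coefficient of the characteristic equation, raising 2ζω_n while ω_n is unchanged; ζ increases, so overshoot decreases.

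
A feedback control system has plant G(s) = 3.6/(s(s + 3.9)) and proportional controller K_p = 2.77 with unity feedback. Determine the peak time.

From 1 + K_pG(s) = 0: s² + 3.9s + 9.972 = 0 ⇒ ω_n = 3.158, ζ = 0.6175.
Damped frequency ω_d = ω_n√(1−ζ²) = 2.484 rad/s, so peak time T_p = π/ω_d = 1.26 s.

T_p = 1.26 s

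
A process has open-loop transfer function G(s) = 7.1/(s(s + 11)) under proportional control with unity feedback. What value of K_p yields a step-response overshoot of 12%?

From %OS = 100·exp(−πζ/√(1−ζ²)) = 12%, ζ = −ln(0.12)/√(π²+ln²(0.12)) = 0.5594.
Characteristic equation s² + 11s + 7.1K_p = 0 gives ζ = 11/(2√(7.1K_p)).
Setting ζ = 0.5594: √(7.1K_p) = 11/(2·0.5594) = 9.832, so K_p = 96.66/7.1 = 13.6.

K_p = 13.6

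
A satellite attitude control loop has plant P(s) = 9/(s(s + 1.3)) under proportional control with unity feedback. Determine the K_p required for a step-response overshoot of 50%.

From %OS = 100·exp(−πζ/√(1−ζ²)) = 50%, ζ = −ln(0.5)/√(π²+ln²(0.5)) = 0.2155.
Characteristic equation s² + 1.3s + 9K_p = 0 gives ζ = 1.3/(2√(9K_p)).
Setting ζ = 0.2155: √(9K_p) = 1.3/(2·0.2155) = 3.017, so K_p = 9.102/9 = 1.01.

K_p = 1.01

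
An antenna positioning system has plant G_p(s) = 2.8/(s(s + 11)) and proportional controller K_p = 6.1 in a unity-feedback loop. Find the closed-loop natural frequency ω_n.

ω_n = 4.13 rad/s

With unity feedback the closed-loop characteristic equation is s² + 11s + 6.1·2.8 = s² + 11s + 17.08 = 0.
Matching s² + 2ζω_n s + ω_n²: ω_n = √17.08 = 4.133 rad/s and 2ζω_n = 11, so ζ = 11/(2·4.133) = 1.33.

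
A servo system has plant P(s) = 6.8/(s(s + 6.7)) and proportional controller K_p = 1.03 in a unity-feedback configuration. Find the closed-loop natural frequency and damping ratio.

ω_n = 2.65 rad/s, ζ = 1.27

With unity feedback the closed-loop characteristic equation is s² + 6.7s + 1.03·6.8 = s² + 6.7s + 7.004 = 0.
So ω_n² = 7.004 ⇒ ω_n = 2.647 rad/s, and ζ = 6.7/(2ω_n) = 1.27.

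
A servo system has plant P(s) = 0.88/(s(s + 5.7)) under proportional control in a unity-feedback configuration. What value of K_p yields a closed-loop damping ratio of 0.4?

K_p = 57.7

Closed-loop characteristic equation: s² + 5.7s + K_p·0.88 = 0.
So ω_n = √(0.88K_p) and 2ζω_n = 5.7, giving ζ = 5.7/(2√(0.88K_p)).
Setting ζ = 0.4: √(0.88K_p) = 5.7/(2·0.4) = 7.125, so K_p = 50.77/0.88 = 57.7.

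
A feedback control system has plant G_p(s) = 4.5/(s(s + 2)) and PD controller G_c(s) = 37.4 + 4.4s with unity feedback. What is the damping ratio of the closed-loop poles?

ζ = 0.84

Forward path: (37.4 + 4.4s)·4.5/(s(s+2)). The closed-loop characteristic equation is s² + (2 + 4.5·4.4)s + 4.5·37.4 = 0.
That is s² + 21.8s + 168.3 = 0, so ω_n = 12.97 rad/s and ζ = 21.8/(2·12.97) = 0.8402.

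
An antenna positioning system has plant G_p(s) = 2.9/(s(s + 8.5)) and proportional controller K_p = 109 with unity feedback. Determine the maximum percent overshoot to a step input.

Closed-loop characteristic equation: s² + 8.5s + 316.1 = 0, so ω_n = 17.78 rad/s and ζ = 8.5/(2·17.78) = 0.239.
%OS = 100·exp(−πζ/√(1−ζ²)) = 100·exp(−π·0.239/√0.9429) = 46.1%.

46.1%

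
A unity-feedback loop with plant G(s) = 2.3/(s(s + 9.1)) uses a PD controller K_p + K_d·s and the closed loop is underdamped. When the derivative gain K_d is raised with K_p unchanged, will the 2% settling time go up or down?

decrease

Characteristic equation s² + (9.1 + 2.3K_d)s + 2.3K_p = 0: raising K_d increases ζω_n = (9.1+2.3K_d)/2 while the loop stays underdamped, so T_s ≈ 4/(ζω_n) decreases.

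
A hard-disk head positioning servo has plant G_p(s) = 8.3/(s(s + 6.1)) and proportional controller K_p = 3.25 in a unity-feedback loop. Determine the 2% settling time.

T_s ≈ 1.31 s

Closed-loop characteristic equation: s² + 6.1s + 26.98 = 0, so ω_n = 5.194 rad/s and ζ = 6.1/(2·5.194) = 0.5872.
2% settling time T_s ≈ 4/(ζω_n) = 4/3.05 = 1.31 s.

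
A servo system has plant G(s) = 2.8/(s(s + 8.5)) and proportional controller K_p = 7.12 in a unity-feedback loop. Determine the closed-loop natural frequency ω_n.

ω_n = 4.46 rad/s

1 + K_p·G(s) = 0 gives s² + 8.5s + 19.94 = 0.
Matching s² + 2ζω_n s + ω_n²: ω_n = √19.94 = 4.465 rad/s and 2ζω_n = 8.5, so ζ = 8.5/(2·4.465) = 0.952.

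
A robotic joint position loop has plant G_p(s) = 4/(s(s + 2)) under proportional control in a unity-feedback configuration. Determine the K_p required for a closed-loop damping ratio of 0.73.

Closed-loop characteristic equation: s² + 2s + K_p·4 = 0.
So ω_n = √(4K_p) and 2ζω_n = 2, giving ζ = 2/(2√(4K_p)).
Setting ζ = 0.73: √(4K_p) = 2/(2·0.73) = 1.37, so K_p = 1.877/4 = 0.469.

K_p = 0.469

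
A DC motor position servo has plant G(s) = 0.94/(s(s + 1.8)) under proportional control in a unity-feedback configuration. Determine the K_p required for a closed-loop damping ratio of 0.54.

K_p = 2.96

Closed-loop characteristic equation: s² + 1.8s + K_p·0.94 = 0.
So ω_n = √(0.94K_p) and 2ζω_n = 1.8, giving ζ = 1.8/(2√(0.94K_p)).
Setting ζ = 0.54: √(0.94K_p) = 1.8/(2·0.54) = 1.667, so K_p = 2.778/0.94 = 2.96.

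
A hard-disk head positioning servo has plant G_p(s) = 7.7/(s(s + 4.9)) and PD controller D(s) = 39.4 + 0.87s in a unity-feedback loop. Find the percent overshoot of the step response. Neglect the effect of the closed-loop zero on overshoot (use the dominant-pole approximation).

Forward path: (39.4 + 0.87s)·7.7/(s(s+4.9)). The closed-loop characteristic equation is s² + (4.9 + 7.7·0.87)s + 7.7·39.4 = 0.
That is s² + 11.6s + 303.4 = 0, so ω_n = 17.42 rad/s and ζ = 11.6/(2·17.42) = 0.333.
%OS = 100·exp(−πζ/√(1−ζ²)) = 33%.

33%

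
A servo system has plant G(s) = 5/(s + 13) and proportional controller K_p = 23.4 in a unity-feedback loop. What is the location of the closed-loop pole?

s = -130

Closed-loop transfer function: T(s) = K_p·G(s)/(1 + K_p·G(s)) = 117/(s + 13 + 117) = 117/(s + 130).
The closed-loop pole is at s = −130.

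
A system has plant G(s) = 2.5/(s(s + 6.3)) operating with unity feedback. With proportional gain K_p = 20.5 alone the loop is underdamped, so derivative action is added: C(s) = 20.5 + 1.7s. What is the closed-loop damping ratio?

ζ = 0.737

Forward path: (20.5 + 1.7s)·2.5/(s(s+6.3)). The closed-loop characteristic equation is s² + (6.3 + 2.5·1.7)s + 2.5·20.5 = 0.
That is s² + 10.55s + 51.25 = 0, so ω_n = 7.159 rad/s and ζ = 10.55/(2·7.159) = 0.7368.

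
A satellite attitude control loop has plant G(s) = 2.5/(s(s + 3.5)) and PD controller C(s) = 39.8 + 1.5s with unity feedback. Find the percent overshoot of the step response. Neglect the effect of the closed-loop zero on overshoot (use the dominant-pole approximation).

29.4%

Forward path: (39.8 + 1.5s)·2.5/(s(s+3.5)). The closed-loop characteristic equation is s² + (3.5 + 2.5·1.5)s + 2.5·39.8 = 0.
That is s² + 7.25s + 99.5 = 0, so ω_n = 9.975 rad/s and ζ = 7.25/(2·9.975) = 0.3634.
%OS = 100·exp(−πζ/√(1−ζ²)) = 29.4%.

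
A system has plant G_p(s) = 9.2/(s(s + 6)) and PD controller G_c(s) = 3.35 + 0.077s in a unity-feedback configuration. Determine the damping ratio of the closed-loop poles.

ζ = 0.604

Forward path: (3.35 + 0.077s)·9.2/(s(s+6)). The closed-loop characteristic equation is s² + (6 + 9.2·0.077)s + 9.2·3.35 = 0.
That is s² + 6.708s + 30.82 = 0, so ω_n = 5.552 rad/s and ζ = 6.708/(2·5.552) = 0.6042.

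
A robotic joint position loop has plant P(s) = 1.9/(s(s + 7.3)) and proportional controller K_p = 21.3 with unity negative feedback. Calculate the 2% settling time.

Closed-loop characteristic equation: s² + 7.3s + 40.47 = 0, so ω_n = 6.362 rad/s and ζ = 7.3/(2·6.362) = 0.5738.
2% settling time T_s ≈ 4/(ζω_n) = 4/3.65 = 1.1 s.

T_s ≈ 1.1 s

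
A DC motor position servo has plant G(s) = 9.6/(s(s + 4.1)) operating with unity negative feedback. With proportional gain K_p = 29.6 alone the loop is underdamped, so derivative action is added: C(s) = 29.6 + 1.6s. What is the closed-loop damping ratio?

Forward path: (29.6 + 1.6s)·9.6/(s(s+4.1)). The closed-loop characteristic equation is s² + (4.1 + 9.6·1.6)s + 9.6·29.6 = 0.
That is s² + 19.46s + 284.2 = 0, so ω_n = 16.86 rad/s and ζ = 19.46/(2·16.86) = 0.5772.

ζ = 0.577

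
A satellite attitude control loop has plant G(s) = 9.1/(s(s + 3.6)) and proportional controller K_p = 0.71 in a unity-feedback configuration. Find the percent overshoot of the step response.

4.28%

From 1 + K_pG(s) = 0: s² + 3.6s + 6.461 = 0 ⇒ ω_n = 2.542, ζ = 0.7081.
%OS = 100·exp(−πζ/√(1−ζ²)) = 100·exp(−π·0.7081/√0.4985) = 4.28%.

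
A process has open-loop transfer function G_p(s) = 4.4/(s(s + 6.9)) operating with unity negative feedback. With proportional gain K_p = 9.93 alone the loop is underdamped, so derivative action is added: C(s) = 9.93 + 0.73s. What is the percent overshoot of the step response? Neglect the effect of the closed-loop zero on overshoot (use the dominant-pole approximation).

2.4%

Forward path: (9.93 + 0.73s)·4.4/(s(s+6.9)). The closed-loop characteristic equation is s² + (6.9 + 4.4·0.73)s + 4.4·9.93 = 0.
That is s² + 10.11s + 43.69 = 0, so ω_n = 6.61 rad/s and ζ = 10.11/(2·6.61) = 0.7649.
%OS = 100·exp(−πζ/√(1−ζ²)) = 2.4%.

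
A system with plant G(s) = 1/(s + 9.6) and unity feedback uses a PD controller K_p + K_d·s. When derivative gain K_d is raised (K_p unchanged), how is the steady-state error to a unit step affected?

unchanged

At s = 0 the derivative term contributes nothing: C(0) = K_p regardless of K_d, so K_pos = K_p·G(0) and e_ss are unchanged.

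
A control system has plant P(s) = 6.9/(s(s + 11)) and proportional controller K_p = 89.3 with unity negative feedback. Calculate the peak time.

Closed-loop characteristic equation: s² + 11s + 616.2 = 0, so ω_n = 24.82 rad/s and ζ = 11/(2·24.82) = 0.2216.
Damped frequency ω_d = ω_n√(1−ζ²) = 24.21 rad/s, so peak time T_p = π/ω_d = 0.13 s.

T_p = 0.13 s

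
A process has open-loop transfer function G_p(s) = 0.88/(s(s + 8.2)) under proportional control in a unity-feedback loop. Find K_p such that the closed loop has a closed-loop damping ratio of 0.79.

K_p = 30.6

Closed-loop characteristic equation: s² + 8.2s + K_p·0.88 = 0.
So ω_n = √(0.88K_p) and 2ζω_n = 8.2, giving ζ = 8.2/(2√(0.88K_p)).
Setting ζ = 0.79: √(0.88K_p) = 8.2/(2·0.79) = 5.19, so K_p = 26.93/0.88 = 30.6.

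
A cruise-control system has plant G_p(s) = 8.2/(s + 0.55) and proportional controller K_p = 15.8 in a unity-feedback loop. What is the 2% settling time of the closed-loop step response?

Closed-loop transfer function: T(s) = K_p·G_p(s)/(1 + K_p·G_p(s)) = 129.6/(s + 0.55 + 129.6) = 129.6/(s + 130.1).
Time constant τ = 1/130.1 = 0.007686 s, so the 2% settling time is about 4τ = 0.0307 s.

T_s ≈ 0.0307 s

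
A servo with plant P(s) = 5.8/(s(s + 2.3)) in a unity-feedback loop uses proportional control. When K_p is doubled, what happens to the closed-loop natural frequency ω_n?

ω_n = √(5.8·K_p), which grows with K_p.

increase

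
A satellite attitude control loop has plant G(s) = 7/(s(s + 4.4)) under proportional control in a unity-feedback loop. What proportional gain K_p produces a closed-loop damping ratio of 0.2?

K_p = 17.3

Closed-loop characteristic equation: s² + 4.4s + K_p·7 = 0.
So ω_n = √(7K_p) and 2ζω_n = 4.4, giving ζ = 4.4/(2√(7K_p)).
Setting ζ = 0.2: √(7K_p) = 4.4/(2·0.2) = 11, so K_p = 121/7 = 17.3.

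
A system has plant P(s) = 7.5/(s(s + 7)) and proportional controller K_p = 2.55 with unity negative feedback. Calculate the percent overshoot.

The closed-loop denominator s² + 7s + 19.12 gives ω_n = √19.12 = 4.373 and ζ = 7/(2ω_n) = 0.8003.
%OS = 100·exp(−πζ/√(1−ζ²)) = 100·exp(−π·0.8003/√0.3595) = 1.51%.

1.51%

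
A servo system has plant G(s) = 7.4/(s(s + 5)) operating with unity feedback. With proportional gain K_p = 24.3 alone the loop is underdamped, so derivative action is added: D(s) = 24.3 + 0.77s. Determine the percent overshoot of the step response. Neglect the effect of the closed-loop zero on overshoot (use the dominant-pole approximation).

Forward path: (24.3 + 0.77s)·7.4/(s(s+5)). The closed-loop characteristic equation is s² + (5 + 7.4·0.77)s + 7.4·24.3 = 0.
That is s² + 10.7s + 179.8 = 0, so ω_n = 13.41 rad/s and ζ = 10.7/(2·13.41) = 0.3989.
%OS = 100·exp(−πζ/√(1−ζ²)) = 25.5%.

25.5%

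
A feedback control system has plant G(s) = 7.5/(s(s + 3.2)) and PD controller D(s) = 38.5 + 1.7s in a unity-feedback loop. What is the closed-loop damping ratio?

ζ = 0.469

Forward path: (38.5 + 1.7s)·7.5/(s(s+3.2)). The closed-loop characteristic equation is s² + (3.2 + 7.5·1.7)s + 7.5·38.5 = 0.
That is s² + 15.95s + 288.8 = 0, so ω_n = 16.99 rad/s and ζ = 15.95/(2·16.99) = 0.4693.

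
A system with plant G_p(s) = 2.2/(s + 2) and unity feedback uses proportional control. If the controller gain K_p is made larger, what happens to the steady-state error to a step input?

e_ss = 1/(1 + K_p·G_p(0)); a larger K_p raises the denominator, so e_ss decreases.

decrease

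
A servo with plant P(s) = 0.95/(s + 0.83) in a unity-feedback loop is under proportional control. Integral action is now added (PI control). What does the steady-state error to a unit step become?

0

Adding integral action puts a pole at s = 0 in the forward path, raising the system type to 1; a type-1 loop has zero steady-state error to a step.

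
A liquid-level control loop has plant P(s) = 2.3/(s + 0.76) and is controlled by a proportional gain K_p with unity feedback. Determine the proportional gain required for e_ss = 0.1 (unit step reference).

The loop is type 0, so e_ss(step) = 1/(1 + K_pos) with K_pos = K_p·P(0).
P(0) = 3.026. Require 1/(1 + K_p·3.026) = 0.1, so 1 + 3.026·K_p = 10.
K_p = (10 − 1)/3.026 = 2.97.

K_p = 2.97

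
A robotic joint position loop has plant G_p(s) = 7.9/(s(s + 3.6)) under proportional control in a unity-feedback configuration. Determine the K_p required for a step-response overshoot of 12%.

K_p = 1.31

From %OS = 100·exp(−πζ/√(1−ζ²)) = 12%, ζ = −ln(0.12)/√(π²+ln²(0.12)) = 0.5594.
Characteristic equation s² + 3.6s + 7.9K_p = 0 gives ζ = 3.6/(2√(7.9K_p)).
Setting ζ = 0.5594: √(7.9K_p) = 3.6/(2·0.5594) = 3.218, so K_p = 10.35/7.9 = 1.31.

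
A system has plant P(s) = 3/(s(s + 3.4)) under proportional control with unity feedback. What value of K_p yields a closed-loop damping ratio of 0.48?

K_p = 4.18

Closed-loop characteristic equation: s² + 3.4s + K_p·3 = 0.
So ω_n = √(3K_p) and 2ζω_n = 3.4, giving ζ = 3.4/(2√(3K_p)).
Setting ζ = 0.48: √(3K_p) = 3.4/(2·0.48) = 3.542, so K_p = 12.54/3 = 4.18.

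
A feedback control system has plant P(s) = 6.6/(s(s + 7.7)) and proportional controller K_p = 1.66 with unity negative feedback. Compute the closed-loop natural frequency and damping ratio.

With unity feedback the closed-loop characteristic equation is s² + 7.7s + 1.66·6.6 = s² + 7.7s + 10.96 = 0.
Matching s² + 2ζω_n s + ω_n²: ω_n = √10.96 = 3.31 rad/s and 2ζω_n = 7.7, so ζ = 7.7/(2·3.31) = 1.16.

ω_n = 3.31 rad/s, ζ = 1.16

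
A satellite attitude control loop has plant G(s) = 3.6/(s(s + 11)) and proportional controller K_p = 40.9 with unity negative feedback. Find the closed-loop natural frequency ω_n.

ω_n = 12.1 rad/s

1 + K_p·G(s) = 0 gives s² + 11s + 147.2 = 0.
Matching s² + 2ζω_n s + ω_n²: ω_n = √147.2 = 12.13 rad/s and 2ζω_n = 11, so ζ = 11/(2·12.13) = 0.453.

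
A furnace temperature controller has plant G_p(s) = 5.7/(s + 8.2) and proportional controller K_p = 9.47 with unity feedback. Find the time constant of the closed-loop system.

Closed-loop transfer function: T(s) = K_p·G_p(s)/(1 + K_p·G_p(s)) = 53.98/(s + 8.2 + 53.98) = 53.98/(s + 62.18).
Time constant τ = 1/62.18 = 0.0161 s.

τ = 0.0161 s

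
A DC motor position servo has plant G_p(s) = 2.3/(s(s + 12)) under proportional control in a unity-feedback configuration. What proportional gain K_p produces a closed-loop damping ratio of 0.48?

K_p = 67.9

Closed-loop characteristic equation: s² + 12s + K_p·2.3 = 0.
So ω_n = √(2.3K_p) and 2ζω_n = 12, giving ζ = 12/(2√(2.3K_p)).
Setting ζ = 0.48: √(2.3K_p) = 12/(2·0.48) = 12.5, so K_p = 156.2/2.3 = 67.9.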